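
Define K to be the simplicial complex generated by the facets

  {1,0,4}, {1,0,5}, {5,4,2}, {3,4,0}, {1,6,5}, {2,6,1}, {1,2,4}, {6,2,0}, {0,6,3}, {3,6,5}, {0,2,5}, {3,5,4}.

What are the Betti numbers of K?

We work with the vertex ordering 0 < 1 < 2 < 3 < 4 < 5 < 6. The simplices of K, each written with vertices in increasing order, are:

  0-simplices (7): [0], [1], [2], [3], [4], [5], [6]
  1-simplices (18): [0,1], [0,2], [0,3], [0,4], [0,5], [0,6], [1,2], [1,4], [1,5], [1,6], [2,4], [2,5], [2,6], [3,4], [3,5], [3,6], [4,5], [5,6]
  2-simplices (12): [0,1,4], [0,1,5], [0,2,5], [0,2,6], [0,3,4], [0,3,6], [1,2,4], [1,2,6], [1,5,6], [2,4,5], [3,4,5], [3,5,6]

Hence C_0 ≅ Z^7, C_1 ≅ Z^18, C_2 ≅ Z^12.

Boundary ∂_1: C_1 → C_0 maps an edge to its endpoints' difference, ∂[p,q] = q − p.
The 7×18 boundary matrix has rank 6 and Smith normal form diag(1,1,1,1,1,1).

The boundary map ∂_2: C_2 → C_1 acts by ∂[p,q,r] = [q,r] − [p,r] + [p,q]. For instance
  ∂[2,4,5] = [4,5] − [2,5] + [2,4],
  ∂[0,2,5] = [2,5] − [0,5] + [0,2].
This gives a 18×12 integer matrix of rank 12; reducing to Smith normal form yields diagonal entries (1,1,1,1,1,1,1,1,1,1,1,2).

From H_k ≅ ker(∂_k) / im(∂_{k+1}) we obtain:

  H_0: rank C_0 − rank ∂_1 = 7 − 6 = 1, and the invariant factors of ∂_1 are all 1, so H_0 ≅ Z.
  H_1: rank ker ∂_1 − rank ∂_2 = (18 − 6) − 12 = 0, and ∂_2 has invariant factor 2 > 1, so H_1 ≅ Z/2Z.
  H_2: rank ker ∂_2 − rank ∂_3 = (12 − 12) − 0 = 0, and there is no ∂_3, so H_2 ≅ 0.

As a check, the Euler characteristic is 7 − 18 + 12 = 1, which agrees with 1 − 0 + 0 = 1.

Hence the Betti numbers are b_0 = 1, b_1 = 0, b_2 = 0.

b_0 = 1, b_1 = 0, b_2 = 0.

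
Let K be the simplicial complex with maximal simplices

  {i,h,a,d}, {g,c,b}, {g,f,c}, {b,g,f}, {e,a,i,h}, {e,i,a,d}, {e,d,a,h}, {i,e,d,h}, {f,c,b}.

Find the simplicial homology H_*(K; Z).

K has 9 vertices, 16 edges, 14 triangles, 5 3-simplices.
rank ∂_0 = 0, rank ∂_1 = 7 ⇒ b_0 = 9 − 0 − 7 = 2; all invariant factors of ∂_1 are 1 so no torsion. So H_0 = Z^2.
rank ∂_1 = 7, rank ∂_2 = 9 ⇒ b_1 = 16 − 7 − 9 = 0; all invariant factors of ∂_2 are 1 so no torsion. So H_1 = 0.
rank ∂_2 = 9, rank ∂_3 = 4 ⇒ b_2 = 14 − 9 − 4 = 1; all invariant factors of ∂_3 are 1 so no torsion. So H_2 = Z.
rank ∂_3 = 4, rank ∂_4 = 0 ⇒ b_3 = 5 − 4 − 0 = 1. So H_3 = Z.

H_0 ≅ Z^2,  H_1 = 0,  H_2 ≅ Z,  H_3 ≅ Z.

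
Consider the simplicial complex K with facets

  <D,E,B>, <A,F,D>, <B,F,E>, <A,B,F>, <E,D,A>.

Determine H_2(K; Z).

K has 5 vertices, 10 edges, 5 triangles.
rank ∂_2 = 5, rank ∂_3 = 0 ⇒ b_2 = 5 − 5 − 0 = 0. So H_2 ≅ 0.

H_2 ≅ 0.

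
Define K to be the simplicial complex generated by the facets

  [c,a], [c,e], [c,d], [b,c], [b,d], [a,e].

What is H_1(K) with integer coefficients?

We work with the vertex ordering a < b < c < d < e. The simplices of K, each written with vertices in increasing order, are:

  0-simplices (5): a, b, c, d, e
  1-simplices (6): ac, ae, bc, bd, cd, ce

giving chain groups C_0 ≅ Z^5, C_1 ≅ Z^6.

The boundary map ∂_1: C_1 → C_0 is given by ∂[p,q] = [q] − [p]. For instance
  ∂cd = d − c.
The 5×6 boundary matrix has rank 4 and Smith normal form diag(1,1,1,1).

Now H_k = ker ∂_k / im ∂_{k+1}, so:

  H_1: rank ker ∂_1 − rank ∂_2 = (6 − 4) − 0 = 2, and there is no ∂_2, so H_1 = Z^2.

H_1 = Z^2.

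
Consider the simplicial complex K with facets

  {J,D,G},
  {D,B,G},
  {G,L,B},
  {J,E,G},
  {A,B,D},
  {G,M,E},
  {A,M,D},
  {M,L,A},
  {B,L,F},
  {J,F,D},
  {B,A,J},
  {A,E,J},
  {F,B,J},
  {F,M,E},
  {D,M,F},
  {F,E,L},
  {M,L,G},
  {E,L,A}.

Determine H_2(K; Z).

H_2 = 0.

Order the vertices as A < B < D < E < F < G < J < L < M. Listing each simplex with vertices in this order, K has dimension 2 with simplices:

  0-simplices (9): A, B, D, E, F, G, J, L, M
  1-simplices (27): AB, AD, AE, AJ, AL, AM, BD, BF, BG, BJ, BL, DF, DG, DJ, DM, EF, EG, EJ, EL, EM, FJ, FL, FM, GJ, GL, GM, LM
  2-simplices (18): ABD, ABJ, ADM, AEJ, AEL, ALM, BDG, BFJ, BFL, BGL, DFJ, DFM, DGJ, EFL, EFM, EGJ, EGM, GLM

giving chain groups C_0 ≅ Z^9, C_1 ≅ Z^27, C_2 ≅ Z^18.

∂_1: C_1 → C_0 is given by ∂[p,q] = [q] − [p].
The 9×27 boundary matrix has rank 8 and Smith normal form diag(1,1,1,1,1,1,1,1).

The boundary map ∂_2: C_2 → C_1 acts by ∂[p,q,r] = [q,r] − [p,r] + [p,q]. For instance
  ∂BGL = GL − BL + BG,
  ∂DFJ = FJ − DJ + DF.
This gives a 27×18 integer matrix of rank 18; reducing to Smith normal form yields diagonal entries (1,1,1,1,1,1,1,1,1,1,1,1,1,1,1,1,1,2).

Reading off H_k = ker ∂_k / im ∂_{k+1}:

  H_2: rank ker ∂_2 − rank ∂_3 = (18 − 18) − 0 = 0, and there is no ∂_3, so H_2 ≅ 0.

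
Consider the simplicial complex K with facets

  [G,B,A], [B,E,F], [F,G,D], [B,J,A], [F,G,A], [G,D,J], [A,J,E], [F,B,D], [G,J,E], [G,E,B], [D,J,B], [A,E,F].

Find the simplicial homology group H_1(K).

H_1 = Z/2Z.

Fix the vertex order A < B < D < E < F < G < J and write every simplex with vertices in increasing order. Then dim K = 2 and the simplices of K are:

  0-simplices (7): A, B, D, E, F, G, J
  1-simplices (18): AB, AE, AF, AG, AJ, BD, BE, BF, BG, BJ, DF, DG, DJ, EF, EG, EJ, FG, GJ
  2-simplices (12): ABG, ABJ, AEF, AEJ, AFG, BDF, BDJ, BEF, BEG, DFG, DGJ, EGJ

so the chain groups are C_0 ≅ Z^7, C_1 ≅ Z^18, C_2 ≅ Z^12.

Boundary ∂_1: C_1 → C_0 sends each edge [p,q] (with p < q) to q − p. For instance
  ∂AF = F − A.
The 7×18 boundary matrix has rank 6 and Smith normal form diag(1,1,1,1,1,1).

The boundary map ∂_2: C_2 → C_1 maps a triangle to the signed sum of its edges. For instance
  ∂ABJ = BJ − AJ + AB,
  ∂AFG = FG − AG + AF.
The resulting 18×12 matrix has rank 12, and its Smith normal form has invariant factors (1,1,1,1,1,1,1,1,1,1,1,2).

Computing H_k = (kernel of ∂_k) / (image of ∂_{k+1}):

  H_1: rank ker ∂_1 − rank ∂_2 = (18 − 6) − 12 = 0, and ∂_2 has invariant factor 2 > 1, so H_1 ≅ Z/2Z.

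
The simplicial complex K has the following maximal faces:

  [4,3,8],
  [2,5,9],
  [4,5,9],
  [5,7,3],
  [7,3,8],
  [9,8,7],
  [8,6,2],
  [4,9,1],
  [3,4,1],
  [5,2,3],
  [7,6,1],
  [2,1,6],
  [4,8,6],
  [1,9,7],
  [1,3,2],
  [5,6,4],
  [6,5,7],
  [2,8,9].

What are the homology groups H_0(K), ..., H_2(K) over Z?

We work with the vertex ordering 1 < 2 < 3 < 4 < 5 < 6 < 7 < 8 < 9. The simplices of K, each written with vertices in increasing order, are:

  0-simplices (9): [1], [2], [3], [4], [5], [6], [7], [8], [9]
  1-simplices (27): (27 of them)
  2-simplices (18): [1,2,3], [1,2,6], [1,3,4], [1,4,9], [1,6,7], [1,7,9], [2,3,5], [2,5,9], [2,6,8], [2,8,9], [3,4,8], [3,5,7], [3,7,8], [4,5,6], [4,5,9], [4,6,8], [5,6,7], [7,8,9]

Hence C_0 ≅ Z^9, C_1 ≅ Z^27, C_2 ≅ Z^18.

The boundary map ∂_1: C_1 → C_0 sends each edge [p,q] (with p < q) to q − p.
As a 9×27 matrix over Z this has rank 8, with invariant factors (1,1,1,1,1,1,1,1).

Boundary ∂_2: C_2 → C_1 sends each 2-simplex [p,q,r] to [q,r] − [p,r] + [p,q]. For instance
  ∂[1,6,7] = [6,7] − [1,7] + [1,6],
  ∂[1,2,6] = [2,6] − [1,6] + [1,2].
As a 27×18 matrix over Z this has rank 17, with invariant factors (1,1,1,1,1,1,1,1,1,1,1,1,1,1,1,1,1).

From H_k ≅ ker(∂_k) / im(∂_{k+1}) we obtain:

  H_0: rank C_0 − rank ∂_1 = 9 − 8 = 1, and the invariant factors of ∂_1 are all 1, so H_0 = Z.
  H_1: rank ker ∂_1 − rank ∂_2 = (27 − 8) − 17 = 2, and the invariant factors of ∂_2 are all 1, so H_1 = Z^2.
  H_2: rank ker ∂_2 − rank ∂_3 = (18 − 17) − 0 = 1, and there is no ∂_3, so H_2 = Z.

H_0 ≅ Z,  H_1 ≅ Z^2,  H_2 ≅ Z.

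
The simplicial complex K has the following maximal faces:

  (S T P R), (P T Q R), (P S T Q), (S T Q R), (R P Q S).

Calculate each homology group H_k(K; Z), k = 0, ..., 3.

H_0 ≅ Z,  H_1 = 0,  H_2 = 0,  H_3 ≅ Z.

K has 5 vertices, 10 edges, 10 triangles, 5 3-simplices.
rank ∂_0 = 0, rank ∂_1 = 4 ⇒ b_0 = 5 − 0 − 4 = 1; all invariant factors of ∂_1 are 1 so no torsion. So H_0 = Z.
rank ∂_1 = 4, rank ∂_2 = 6 ⇒ b_1 = 10 − 4 − 6 = 0; all invariant factors of ∂_2 are 1 so no torsion. So H_1 = 0.
rank ∂_2 = 6, rank ∂_3 = 4 ⇒ b_2 = 10 − 6 − 4 = 0; all invariant factors of ∂_3 are 1 so no torsion. So H_2 = 0.
rank ∂_3 = 4, rank ∂_4 = 0 ⇒ b_3 = 5 − 4 − 0 = 1. So H_3 = Z.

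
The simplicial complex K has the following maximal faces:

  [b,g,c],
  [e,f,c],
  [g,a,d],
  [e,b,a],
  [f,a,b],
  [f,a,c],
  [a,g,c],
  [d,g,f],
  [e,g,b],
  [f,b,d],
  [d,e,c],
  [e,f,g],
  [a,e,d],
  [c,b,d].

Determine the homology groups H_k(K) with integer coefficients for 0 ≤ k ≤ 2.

H_0 ≅ Z,  H_1 ≅ Z^2,  H_2 ≅ Z.

Take the total order a < b < c < d < e < f < g on the vertex set. Then K (dimension 2) consists of the simplices:

  0-simplices (7): a, b, c, d, e, f, g
  1-simplices (21): ab, ac, ad, ae, af, ag, bc, bd, be, bf, bg, cd, ce, cf, cg, de, df, dg, ef, eg, fg
  2-simplices (14): abe, abf, acf, acg, ade, adg, bcd, bcg, bdf, beg, cde, cef, dfg, efg

Hence C_0 ≅ Z^7, C_1 ≅ Z^21, C_2 ≅ Z^14.

The boundary map ∂_1: C_1 → C_0 is given by ∂[p,q] = [q] − [p].
The resulting 7×21 matrix has rank 6, and its Smith normal form has invariant factors (1,1,1,1,1,1).

∂_2: C_2 → C_1 acts by ∂[p,q,r] = [q,r] − [p,r] + [p,q]. For instance
  ∂bcg = cg − bg + bc,
  ∂cef = ef − cf + ce.
The resulting 21×14 matrix has rank 13, and its Smith normal form has invariant factors (1,1,1,1,1,1,1,1,1,1,1,1,1).

Reading off H_k = ker ∂_k / im ∂_{k+1}:

  H_0: rank C_0 − rank ∂_1 = 7 − 6 = 1, and the invariant factors of ∂_1 are all 1, so H_0 ≅ Z.
  H_1: rank ker ∂_1 − rank ∂_2 = (21 − 6) − 13 = 2, and the invariant factors of ∂_2 are all 1, so H_1 ≅ Z^2.
  H_2: rank ker ∂_2 − rank ∂_3 = (14 − 13) − 0 = 1, and there is no ∂_3, so H_2 ≅ Z.

(K is a triangulation of the torus T^2.)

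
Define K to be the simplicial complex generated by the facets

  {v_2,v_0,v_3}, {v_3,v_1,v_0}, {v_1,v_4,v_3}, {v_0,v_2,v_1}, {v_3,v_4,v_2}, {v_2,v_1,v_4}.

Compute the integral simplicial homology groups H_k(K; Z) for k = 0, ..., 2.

We work with the vertex ordering v_0 < v_1 < v_2 < v_3 < v_4. The simplices of K, each written with vertices in increasing order, are:

  0-simplices (5): [v_0], [v_1], [v_2], [v_3], [v_4]
  1-simplices (9): [v_0,v_1], [v_0,v_2], [v_0,v_3], [v_1,v_2], [v_1,v_3], [v_1,v_4], [v_2,v_3], [v_2,v_4], [v_3,v_4]
  2-simplices (6): [v_0,v_1,v_2], [v_0,v_1,v_3], [v_0,v_2,v_3], [v_1,v_2,v_4], [v_1,v_3,v_4], [v_2,v_3,v_4]

so the chain groups are C_0 ≅ Z^5, C_1 ≅ Z^9, C_2 ≅ Z^6.

The boundary map ∂_1: C_1 → C_0 is given by ∂[p,q] = [q] − [p]. For instance
  ∂[v_0,v_1] = [v_1] − [v_0].
As a 5×9 matrix over Z this has rank 4, with invariant factors (1,1,1,1).

∂_2: C_2 → C_1 sends each 2-simplex [p,q,r] to [q,r] − [p,r] + [p,q]. For instance
  ∂[v_1,v_2,v_4] = [v_2,v_4] − [v_1,v_4] + [v_1,v_2],
  ∂[v_0,v_1,v_2] = [v_1,v_2] − [v_0,v_2] + [v_0,v_1].
As a 9×6 matrix over Z this has rank 5, with invariant factors (1,1,1,1,1).

Now H_k = ker ∂_k / im ∂_{k+1}, so:

  H_0: rank C_0 − rank ∂_1 = 5 − 4 = 1, and the invariant factors of ∂_1 are all 1, so H_0 = Z.
  H_1: rank ker ∂_1 − rank ∂_2 = (9 − 4) − 5 = 0, and the invariant factors of ∂_2 are all 1, so H_1 = 0.
  H_2: rank ker ∂_2 − rank ∂_3 = (6 − 5) − 0 = 1, and there is no ∂_3, so H_2 = Z.

(K is a triangulation of the 2-sphere S^2.)

H_0 = Z,  H_1 = 0,  H_2 = Z.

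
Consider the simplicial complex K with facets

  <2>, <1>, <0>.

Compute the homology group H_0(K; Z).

Order the vertices as 0 < 1 < 2. Listing each simplex with vertices in this order, K has dimension 0 with simplices:

  0-simplices (3): [0], [1], [2]

Hence C_0 ≅ Z^3.

Now H_k = ker ∂_k / im ∂_{k+1}, so:

  H_0: rank C_0 − rank ∂_1 = 3 − 0 = 3, and there is no ∂_1, so H_0 ≅ Z^3.

H_0 = Z^3.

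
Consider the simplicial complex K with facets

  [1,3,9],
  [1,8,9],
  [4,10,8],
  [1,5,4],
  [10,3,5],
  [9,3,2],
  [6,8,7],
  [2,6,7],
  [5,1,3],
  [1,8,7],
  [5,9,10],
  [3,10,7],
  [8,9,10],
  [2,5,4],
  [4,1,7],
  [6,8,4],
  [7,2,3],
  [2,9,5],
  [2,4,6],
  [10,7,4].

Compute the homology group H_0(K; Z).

H_0 = Z.

Take the total order 1 < 2 < 3 < 4 < 5 < 6 < 7 < 8 < 9 < 10 on the vertex set. Then K (dimension 2) consists of the simplices:

  0-simplices (10): [1], [2], [3], [4], [5], [6], [7], [8], [9], [10]
  1-simplices (30): (30 of them)
  2-simplices (20): (20 of them)

Hence C_0 ≅ Z^10, C_1 ≅ Z^30, C_2 ≅ Z^20.

Boundary ∂_1: C_1 → C_0 is given by ∂[p,q] = [q] − [p].
This gives a 10×30 integer matrix of rank 9; reducing to Smith normal form yields diagonal entries (1,1,1,1,1,1,1,1,1).

∂_2: C_2 → C_1 sends each 2-simplex [p,q,r] to [q,r] − [p,r] + [p,q]. For instance
  ∂[2,3,9] = [3,9] − [2,9] + [2,3],
  ∂[4,6,8] = [6,8] − [4,8] + [4,6].
This gives a 30×20 integer matrix of rank 20; reducing to Smith normal form yields diagonal entries (1,1,1,1,1,1,1,1,1,1,1,1,1,1,1,1,1,1,1,2).

Computing H_k = (kernel of ∂_k) / (image of ∂_{k+1}):

  H_0: rank C_0 − rank ∂_1 = 10 − 9 = 1, and the invariant factors of ∂_1 are all 1, so H_0 ≅ Z.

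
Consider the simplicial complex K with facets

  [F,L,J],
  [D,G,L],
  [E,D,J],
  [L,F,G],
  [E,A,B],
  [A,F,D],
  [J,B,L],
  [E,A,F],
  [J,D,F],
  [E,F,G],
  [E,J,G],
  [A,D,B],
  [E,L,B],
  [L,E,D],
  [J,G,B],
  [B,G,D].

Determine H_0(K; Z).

Order the vertices as A < B < D < E < F < G < J < L. Listing each simplex with vertices in this order, K has dimension 2 with simplices:

  0-simplices (8): A, B, D, E, F, G, J, L
  1-simplices (24): AB, AD, AE, AF, BD, BE, BG, BJ, BL, DE, DF, DG, DJ, DL, EF, EG, EJ, EL, FG, FJ, FL, GJ, GL, JL
  2-simplices (16): ABD, ABE, ADF, AEF, BDG, BEL, BGJ, BJL, DEJ, DEL, DFJ, DGL, EFG, EGJ, FGL, FJL

Hence C_0 ≅ Z^8, C_1 ≅ Z^24, C_2 ≅ Z^16.

Boundary ∂_1: C_1 → C_0 maps an edge to its endpoints' difference, ∂[p,q] = q − p.
This gives a 8×24 integer matrix of rank 7; reducing to Smith normal form yields diagonal entries (1,1,1,1,1,1,1).

Boundary ∂_2: C_2 → C_1 acts by ∂[p,q,r] = [q,r] − [p,r] + [p,q]. For instance
  ∂DFJ = FJ − DJ + DF,
  ∂DEL = EL − DL + DE.
As a 24×16 matrix over Z this has rank 15, with invariant factors (1,1,1,1,1,1,1,1,1,1,1,1,1,1,1).

Reading off H_k = ker ∂_k / im ∂_{k+1}:

  H_0: rank C_0 − rank ∂_1 = 8 − 7 = 1, and the invariant factors of ∂_1 are all 1, so H_0 ≅ Z.

H_0 ≅ Z.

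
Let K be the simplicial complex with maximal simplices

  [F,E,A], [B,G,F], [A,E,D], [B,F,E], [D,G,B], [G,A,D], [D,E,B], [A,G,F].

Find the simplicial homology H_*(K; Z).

Order the vertices as A < B < D < E < F < G. Listing each simplex with vertices in this order, K has dimension 2 with simplices:

  0-simplices (6): A, B, D, E, F, G
  1-simplices (12): AD, AE, AF, AG, BD, BE, BF, BG, DE, DG, EF, FG
  2-simplices (8): ADE, ADG, AEF, AFG, BDE, BDG, BEF, BFG

so the chain groups are C_0 ≅ Z^6, C_1 ≅ Z^12, C_2 ≅ Z^8.

The boundary map ∂_1: C_1 → C_0 is given by ∂[p,q] = [q] − [p]. For instance
  ∂DG = G − D.
The 6×12 boundary matrix has rank 5 and Smith normal form diag(1,1,1,1,1).

∂_2: C_2 → C_1 sends each 2-simplex [p,q,r] to [q,r] − [p,r] + [p,q]. For instance
  ∂BFG = FG − BG + BF,
  ∂AFG = FG − AG + AF.
As a 12×8 matrix over Z this has rank 7, with invariant factors (1,1,1,1,1,1,1).

Now H_k = ker ∂_k / im ∂_{k+1}, so:

  H_0: rank C_0 − rank ∂_1 = 6 − 5 = 1, and the invariant factors of ∂_1 are all 1, so H_0 = Z.
  H_1: rank ker ∂_1 − rank ∂_2 = (12 − 5) − 7 = 0, and the invariant factors of ∂_2 are all 1, so H_1 = 0.
  H_2: rank ker ∂_2 − rank ∂_3 = (8 − 7) − 0 = 1, and there is no ∂_3, so H_2 = Z.

H_0 = Z,  H_1 = 0,  H_2 = Z.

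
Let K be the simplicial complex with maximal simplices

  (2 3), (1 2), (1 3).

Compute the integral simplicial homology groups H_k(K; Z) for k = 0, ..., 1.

H_0 = Z,  H_1 = Z.

K has 3 vertices, 3 edges.
rank ∂_0 = 0, rank ∂_1 = 2 ⇒ b_0 = 3 − 0 − 2 = 1; all invariant factors of ∂_1 are 1 so no torsion. So H_0 ≅ Z.
rank ∂_1 = 2, rank ∂_2 = 0 ⇒ b_1 = 3 − 2 − 0 = 1. So H_1 ≅ Z.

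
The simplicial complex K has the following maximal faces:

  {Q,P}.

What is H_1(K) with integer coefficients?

Order the vertices as P < Q. Listing each simplex with vertices in this order, K has dimension 1 with simplices:

  0-simplices (2): P, Q
  1-simplices (1): PQ

so the chain groups are C_0 ≅ Z^2, C_1 ≅ Z^1.

∂_1: C_1 → C_0 is given by ∂[p,q] = [q] − [p].
The 2×1 boundary matrix has rank 1 and Smith normal form diag(1).

Reading off H_k = ker ∂_k / im ∂_{k+1}:

  H_1: rank ker ∂_1 − rank ∂_2 = (1 − 1) − 0 = 0, and there is no ∂_2, so H_1 = 0.

H_1 ≅ 0.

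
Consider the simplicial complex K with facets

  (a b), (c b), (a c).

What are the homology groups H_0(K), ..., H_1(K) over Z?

H_0 = Z,  H_1 = Z.

K has 3 vertices, 3 edges.
rank ∂_0 = 0, rank ∂_1 = 2 ⇒ b_0 = 3 − 0 − 2 = 1; all invariant factors of ∂_1 are 1 so no torsion. So H_0 = Z.
rank ∂_1 = 2, rank ∂_2 = 0 ⇒ b_1 = 3 − 2 − 0 = 1. So H_1 = Z.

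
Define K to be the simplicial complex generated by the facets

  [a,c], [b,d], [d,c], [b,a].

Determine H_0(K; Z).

We work with the vertex ordering a < b < c < d. The simplices of K, each written with vertices in increasing order, are:

  0-simplices (4): a, b, c, d
  1-simplices (4): ab, ac, bd, cd

Hence C_0 ≅ Z^4, C_1 ≅ Z^4.

Boundary ∂_1: C_1 → C_0 sends each edge [p,q] (with p < q) to q − p. For instance
  ∂ab = b − a.
The resulting 4×4 matrix has rank 3, and its Smith normal form has invariant factors (1,1,1).

Computing H_k = (kernel of ∂_k) / (image of ∂_{k+1}):

  H_0: rank C_0 − rank ∂_1 = 4 − 3 = 1, and the invariant factors of ∂_1 are all 1, so H_0 ≅ Z.

H_0 ≅ Z.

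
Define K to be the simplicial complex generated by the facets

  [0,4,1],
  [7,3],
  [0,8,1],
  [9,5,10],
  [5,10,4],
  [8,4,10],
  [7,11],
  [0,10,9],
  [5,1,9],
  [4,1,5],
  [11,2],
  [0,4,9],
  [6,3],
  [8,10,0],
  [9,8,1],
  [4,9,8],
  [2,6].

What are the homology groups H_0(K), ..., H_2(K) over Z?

H_0 = Z^2,  H_1 = Z ⊕ Z/2Z,  H_2 = 0.

Take the total order 0 < 1 < 2 < 3 < 4 < 5 < 6 < 7 < 8 < 9 < 10 < 11 on the vertex set. Then K (dimension 2) consists of the simplices:

  0-simplices (12): [0], [1], [2], [3], [4], [5], [6], [7], [8], [9], [10], [11]
  1-simplices (23): (23 of them)
  2-simplices (12): [0,1,4], [0,1,8], [0,4,9], [0,8,10], [0,9,10], [1,4,5], [1,5,9], [1,8,9], [4,5,10], [4,8,9], [4,8,10], [5,9,10]

so the chain groups are C_0 ≅ Z^12, C_1 ≅ Z^23, C_2 ≅ Z^12.

∂_1: C_1 → C_0 sends each edge [p,q] (with p < q) to q − p. For instance
  ∂[8,10] = [10] − [8].
This gives a 12×23 integer matrix of rank 10; reducing to Smith normal form yields diagonal entries (1,1,1,1,1,1,1,1,1,1).

The boundary map ∂_2: C_2 → C_1 sends each 2-simplex [p,q,r] to [q,r] − [p,r] + [p,q]. For instance
  ∂[0,1,4] = [1,4] − [0,4] + [0,1],
  ∂[1,8,9] = [8,9] − [1,9] + [1,8].
As a 23×12 matrix over Z this has rank 12, with invariant factors (1,1,1,1,1,1,1,1,1,1,1,2).

From H_k ≅ ker(∂_k) / im(∂_{k+1}) we obtain:

  H_0: rank C_0 − rank ∂_1 = 12 − 10 = 2, and the invariant factors of ∂_1 are all 1, so H_0 = Z^2.
  H_1: rank ker ∂_1 − rank ∂_2 = (23 − 10) − 12 = 1, and ∂_2 has invariant factor 2 > 1, so H_1 = Z ⊕ Z/2Z.
  H_2: rank ker ∂_2 − rank ∂_3 = (12 − 12) − 0 = 0, and there is no ∂_3, so H_2 = 0.

(K is a triangulation of the disjoint union of the real projective plane RP^2 and the circle S^1.)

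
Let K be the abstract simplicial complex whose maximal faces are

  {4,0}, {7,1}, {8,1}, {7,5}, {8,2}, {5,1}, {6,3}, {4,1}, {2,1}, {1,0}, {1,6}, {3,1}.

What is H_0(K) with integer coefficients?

K has 9 vertices, 12 edges.
rank ∂_0 = 0, rank ∂_1 = 8 ⇒ b_0 = 9 − 0 − 8 = 1; all invariant factors of ∂_1 are 1 so no torsion. So H_0 ≅ Z.

H_0 ≅ Z.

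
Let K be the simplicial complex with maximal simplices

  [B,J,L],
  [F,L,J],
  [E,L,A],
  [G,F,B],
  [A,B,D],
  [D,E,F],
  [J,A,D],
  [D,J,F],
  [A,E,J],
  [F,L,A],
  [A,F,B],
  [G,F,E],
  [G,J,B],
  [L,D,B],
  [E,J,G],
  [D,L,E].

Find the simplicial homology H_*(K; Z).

H_0 = Z,  H_1 = Z^2,  H_2 = Z.

Order the vertices as A < B < D < E < F < G < J < L. Listing each simplex with vertices in this order, K has dimension 2 with simplices:

  0-simplices (8): A, B, D, E, F, G, J, L
  1-simplices (24): AB, AD, AE, AF, AJ, AL, BD, BF, BG, BJ, BL, DE, DF, DJ, DL, EF, EG, EJ, EL, FG, FJ, FL, GJ, JL
  2-simplices (16): ABD, ABF, ADJ, AEJ, AEL, AFL, BDL, BFG, BGJ, BJL, DEF, DEL, DFJ, EFG, EGJ, FJL

Hence C_0 ≅ Z^8, C_1 ≅ Z^24, C_2 ≅ Z^16.

∂_1: C_1 → C_0 sends each edge [p,q] (with p < q) to q − p. For instance
  ∂EJ = J − E.
This gives a 8×24 integer matrix of rank 7; reducing to Smith normal form yields diagonal entries (1,1,1,1,1,1,1).

∂_2: C_2 → C_1 acts by ∂[p,q,r] = [q,r] − [p,r] + [p,q]. For instance
  ∂AFL = FL − AL + AF,
  ∂BFG = FG − BG + BF.
This gives a 24×16 integer matrix of rank 15; reducing to Smith normal form yields diagonal entries (1,1,1,1,1,1,1,1,1,1,1,1,1,1,1).

Now H_k = ker ∂_k / im ∂_{k+1}, so:

  H_0: rank C_0 − rank ∂_1 = 8 − 7 = 1, and the invariant factors of ∂_1 are all 1, so H_0 ≅ Z.
  H_1: rank ker ∂_1 − rank ∂_2 = (24 − 7) − 15 = 2, and the invariant factors of ∂_2 are all 1, so H_1 ≅ Z^2.
  H_2: rank ker ∂_2 − rank ∂_3 = (16 − 15) − 0 = 1, and there is no ∂_3, so H_2 ≅ Z.

(K is a triangulation of the torus T^2.)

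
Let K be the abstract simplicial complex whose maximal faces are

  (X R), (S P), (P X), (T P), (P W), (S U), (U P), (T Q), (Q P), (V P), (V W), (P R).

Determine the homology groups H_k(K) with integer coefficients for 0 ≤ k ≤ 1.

H_0 ≅ Z,  H_1 ≅ Z^4.

Order the vertices as P < Q < R < S < T < U < V < W < X. Listing each simplex with vertices in this order, K has dimension 1 with simplices:

  0-simplices (9): P, Q, R, S, T, U, V, W, X
  1-simplices (12): PQ, PR, PS, PT, PU, PV, PW, PX, QT, RX, SU, VW

so the chain groups are C_0 ≅ Z^9, C_1 ≅ Z^12.

∂_1: C_1 → C_0 maps an edge to its endpoints' difference, ∂[p,q] = q − p. For instance
  ∂PS = S − P.
This gives a 9×12 integer matrix of rank 8; reducing to Smith normal form yields diagonal entries (1,1,1,1,1,1,1,1).

Now H_k = ker ∂_k / im ∂_{k+1}, so:

  H_0: rank C_0 − rank ∂_1 = 9 − 8 = 1, and the invariant factors of ∂_1 are all 1, so H_0 ≅ Z.
  H_1: rank ker ∂_1 − rank ∂_2 = (12 − 8) − 0 = 4, and there is no ∂_2, so H_1 ≅ Z^4.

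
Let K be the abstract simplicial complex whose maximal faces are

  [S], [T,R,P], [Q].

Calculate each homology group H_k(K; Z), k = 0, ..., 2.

Take the total order P < Q < R < S < T on the vertex set. Then K (dimension 2) consists of the simplices:

  0-simplices (5): P, Q, R, S, T
  1-simplices (3): PR, PT, RT
  2-simplices (1): PRT

so the chain groups are C_0 ≅ Z^5, C_1 ≅ Z^3, C_2 ≅ Z^1.

The boundary map ∂_1: C_1 → C_0 sends each edge [p,q] (with p < q) to q − p. For instance
  ∂PT = T − P.
This gives a 5×3 integer matrix of rank 2; reducing to Smith normal form yields diagonal entries (1,1).

∂_2: C_2 → C_1 maps a triangle to the signed sum of its edges. For instance
  ∂PRT = RT − PT + PR.
As a 3×1 matrix over Z this has rank 1, with invariant factors (1).

Computing H_k = (kernel of ∂_k) / (image of ∂_{k+1}):

  H_0: rank C_0 − rank ∂_1 = 5 − 2 = 3, and the invariant factors of ∂_1 are all 1, so H_0 ≅ Z^3.
  H_1: rank ker ∂_1 − rank ∂_2 = (3 − 2) − 1 = 0, and the invariant factors of ∂_2 are all 1, so H_1 ≅ 0.
  H_2: rank ker ∂_2 − rank ∂_3 = (1 − 1) − 0 = 0, and there is no ∂_3, so H_2 ≅ 0.

(K is a triangulation of the disjoint union of a set of 2 points and the 2-simplex.)

H_0 = Z^3,  H_1 = 0,  H_2 = 0.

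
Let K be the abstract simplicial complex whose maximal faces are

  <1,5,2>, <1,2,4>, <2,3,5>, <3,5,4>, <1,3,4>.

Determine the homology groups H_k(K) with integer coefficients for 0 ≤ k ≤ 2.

H_0 = Z,  H_1 = Z,  H_2 = 0.

Take the total order 1 < 2 < 3 < 4 < 5 on the vertex set. Then K (dimension 2) consists of the simplices:

  0-simplices (5): [1], [2], [3], [4], [5]
  1-simplices (10): [1,2], [1,3], [1,4], [1,5], [2,3], [2,4], [2,5], [3,4], [3,5], [4,5]
  2-simplices (5): [1,2,4], [1,2,5], [1,3,4], [2,3,5], [3,4,5]

giving chain groups C_0 ≅ Z^5, C_1 ≅ Z^10, C_2 ≅ Z^5.

The boundary map ∂_1: C_1 → C_0 sends each edge [p,q] (with p < q) to q − p.
This gives a 5×10 integer matrix of rank 4; reducing to Smith normal form yields diagonal entries (1,1,1,1).

∂_2: C_2 → C_1 maps a triangle to the signed sum of its edges. For instance
  ∂[1,2,4] = [2,4] − [1,4] + [1,2],
  ∂[1,3,4] = [3,4] − [1,4] + [1,3].
The 10×5 boundary matrix has rank 5 and Smith normal form diag(1,1,1,1,1).

From H_k ≅ ker(∂_k) / im(∂_{k+1}) we obtain:

  H_0: rank C_0 − rank ∂_1 = 5 − 4 = 1, and the invariant factors of ∂_1 are all 1, so H_0 ≅ Z.
  H_1: rank ker ∂_1 − rank ∂_2 = (10 − 4) − 5 = 1, and the invariant factors of ∂_2 are all 1, so H_1 ≅ Z.
  H_2: rank ker ∂_2 − rank ∂_3 = (5 − 5) − 0 = 0, and there is no ∂_3, so H_2 ≅ 0.

As a check, the Euler characteristic is 5 − 10 + 5 = 0, which agrees with 1 − 1 + 0 = 0.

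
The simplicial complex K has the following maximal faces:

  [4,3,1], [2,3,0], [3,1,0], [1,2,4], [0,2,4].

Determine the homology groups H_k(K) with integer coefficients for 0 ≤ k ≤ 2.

We work with the vertex ordering 0 < 1 < 2 < 3 < 4. The simplices of K, each written with vertices in increasing order, are:

  0-simplices (5): [0], [1], [2], [3], [4]
  1-simplices (10): [0,1], [0,2], [0,3], [0,4], [1,2], [1,3], [1,4], [2,3], [2,4], [3,4]
  2-simplices (5): [0,1,3], [0,2,3], [0,2,4], [1,2,4], [1,3,4]

so the chain groups are C_0 ≅ Z^5, C_1 ≅ Z^10, C_2 ≅ Z^5.

The boundary map ∂_1: C_1 → C_0 sends each edge [p,q] (with p < q) to q − p.
As a 5×10 matrix over Z this has rank 4, with invariant factors (1,1,1,1).

∂_2: C_2 → C_1 sends each 2-simplex [p,q,r] to [q,r] − [p,r] + [p,q]. For instance
  ∂[1,2,4] = [2,4] − [1,4] + [1,2],
  ∂[0,2,4] = [2,4] − [0,4] + [0,2].
The 10×5 boundary matrix has rank 5 and Smith normal form diag(1,1,1,1,1).

Reading off H_k = ker ∂_k / im ∂_{k+1}:

  H_0: rank C_0 − rank ∂_1 = 5 − 4 = 1, and the invariant factors of ∂_1 are all 1, so H_0 = Z.
  H_1: rank ker ∂_1 − rank ∂_2 = (10 − 4) − 5 = 1, and the invariant factors of ∂_2 are all 1, so H_1 = Z.
  H_2: rank ker ∂_2 − rank ∂_3 = (5 − 5) − 0 = 0, and there is no ∂_3, so H_2 = 0.

(K is a triangulation of the Möbius band.)

H_0 ≅ Z,  H_1 ≅ Z,  H_2 = 0.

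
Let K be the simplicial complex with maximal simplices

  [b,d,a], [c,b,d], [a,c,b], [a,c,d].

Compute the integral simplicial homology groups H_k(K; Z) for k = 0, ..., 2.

We work with the vertex ordering a < b < c < d. The simplices of K, each written with vertices in increasing order, are:

  0-simplices (4): a, b, c, d
  1-simplices (6): ab, ac, ad, bc, bd, cd
  2-simplices (4): abc, abd, acd, bcd

giving chain groups C_0 ≅ Z^4, C_1 ≅ Z^6, C_2 ≅ Z^4.

Boundary ∂_1: C_1 → C_0 is given by ∂[p,q] = [q] − [p].
As a 4×6 matrix over Z this has rank 3, with invariant factors (1,1,1).

The boundary map ∂_2: C_2 → C_1 maps a triangle to the signed sum of its edges. For instance
  ∂bcd = cd − bd + bc,
  ∂acd = cd − ad + ac.
The resulting 6×4 matrix has rank 3, and its Smith normal form has invariant factors (1,1,1).

Reading off H_k = ker ∂_k / im ∂_{k+1}:

  H_0: rank C_0 − rank ∂_1 = 4 − 3 = 1, and the invariant factors of ∂_1 are all 1, so H_0 = Z.
  H_1: rank ker ∂_1 − rank ∂_2 = (6 − 3) − 3 = 0, and the invariant factors of ∂_2 are all 1, so H_1 = 0.
  H_2: rank ker ∂_2 − rank ∂_3 = (4 − 3) − 0 = 1, and there is no ∂_3, so H_2 = Z.

(K is a triangulation of the 2-sphere S^2.)

H_0 ≅ Z,  H_1 = 0,  H_2 ≅ Z.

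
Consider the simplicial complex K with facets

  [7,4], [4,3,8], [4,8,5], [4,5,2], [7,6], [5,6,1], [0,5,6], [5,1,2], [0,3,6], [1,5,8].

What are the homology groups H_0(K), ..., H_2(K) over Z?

H_0 ≅ Z,  H_1 ≅ Z^2,  H_2 = 0.

K has 9 vertices, 18 edges, 8 triangles.
rank ∂_0 = 0, rank ∂_1 = 8 ⇒ b_0 = 9 − 0 − 8 = 1; all invariant factors of ∂_1 are 1 so no torsion. So H_0 = Z.
rank ∂_1 = 8, rank ∂_2 = 8 ⇒ b_1 = 18 − 8 − 8 = 2; all invariant factors of ∂_2 are 1 so no torsion. So H_1 = Z^2.
rank ∂_2 = 8, rank ∂_3 = 0 ⇒ b_2 = 8 − 8 − 0 = 0. So H_2 = 0.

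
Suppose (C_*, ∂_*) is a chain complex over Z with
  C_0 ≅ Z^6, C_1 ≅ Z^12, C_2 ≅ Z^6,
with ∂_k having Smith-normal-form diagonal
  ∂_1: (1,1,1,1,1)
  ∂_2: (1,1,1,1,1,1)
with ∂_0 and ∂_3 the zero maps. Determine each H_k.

H_0: b_0 = 6 − 0 − 5 = 1; torsion from ∂_1 factors > 1: none. So H_0 ≅ Z.
H_1: b_1 = 12 − 5 − 6 = 1; torsion from ∂_2 factors > 1: none. So H_1 ≅ Z.
H_2: b_2 = 6 − 6 − 0 = 0; torsion from ∂_3 factors > 1: none. So H_2 ≅ 0.

H_0 ≅ Z,  H_1 ≅ Z,  H_2 = 0.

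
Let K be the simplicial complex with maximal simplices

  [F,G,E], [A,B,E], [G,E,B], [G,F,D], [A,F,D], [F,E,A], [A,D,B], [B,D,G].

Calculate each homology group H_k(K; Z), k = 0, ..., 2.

H_0 ≅ Z,  H_1 = 0,  H_2 ≅ Z.

Fix the vertex order A < B < D < E < F < G and write every simplex with vertices in increasing order. Then dim K = 2 and the simplices of K are:

  0-simplices (6): A, B, D, E, F, G
  1-simplices (12): AB, AD, AE, AF, BD, BE, BG, DF, DG, EF, EG, FG
  2-simplices (8): ABD, ABE, ADF, AEF, BDG, BEG, DFG, EFG

Hence C_0 ≅ Z^6, C_1 ≅ Z^12, C_2 ≅ Z^8.

∂_1: C_1 → C_0 maps an edge to its endpoints' difference, ∂[p,q] = q − p.
The 6×12 boundary matrix has rank 5 and Smith normal form diag(1,1,1,1,1).

∂_2: C_2 → C_1 sends each 2-simplex [p,q,r] to [q,r] − [p,r] + [p,q]. For instance
  ∂ABD = BD − AD + AB,
  ∂BDG = DG − BG + BD.
The resulting 12×8 matrix has rank 7, and its Smith normal form has invariant factors (1,1,1,1,1,1,1).

From H_k ≅ ker(∂_k) / im(∂_{k+1}) we obtain:

  H_0: rank C_0 − rank ∂_1 = 6 − 5 = 1, and the invariant factors of ∂_1 are all 1, so H_0 ≅ Z.
  H_1: rank ker ∂_1 − rank ∂_2 = (12 − 5) − 7 = 0, and the invariant factors of ∂_2 are all 1, so H_1 ≅ 0.
  H_2: rank ker ∂_2 − rank ∂_3 = (8 − 7) − 0 = 1, and there is no ∂_3, so H_2 ≅ Z.

As a check, the Euler characteristic is 6 − 12 + 8 = 2, which agrees with 1 − 0 + 1 = 2.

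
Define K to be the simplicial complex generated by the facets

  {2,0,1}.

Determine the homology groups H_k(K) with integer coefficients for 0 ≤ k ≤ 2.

H_0 ≅ Z,  H_1 = 0,  H_2 = 0.

K has 3 vertices, 3 edges, 1 triangle.
rank ∂_0 = 0, rank ∂_1 = 2 ⇒ b_0 = 3 − 0 − 2 = 1; all invariant factors of ∂_1 are 1 so no torsion. So H_0 = Z.
rank ∂_1 = 2, rank ∂_2 = 1 ⇒ b_1 = 3 − 2 − 1 = 0; all invariant factors of ∂_2 are 1 so no torsion. So H_1 = 0.
rank ∂_2 = 1, rank ∂_3 = 0 ⇒ b_2 = 1 − 1 − 0 = 0. So H_2 = 0.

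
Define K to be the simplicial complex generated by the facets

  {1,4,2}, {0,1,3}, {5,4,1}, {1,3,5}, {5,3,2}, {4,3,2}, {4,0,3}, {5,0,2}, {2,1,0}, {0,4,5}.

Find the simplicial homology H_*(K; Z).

Order the vertices as 0 < 1 < 2 < 3 < 4 < 5. Listing each simplex with vertices in this order, K has dimension 2 with simplices:

  0-simplices (6): [0], [1], [2], [3], [4], [5]
  1-simplices (15): [0,1], [0,2], [0,3], [0,4], [0,5], [1,2], [1,3], [1,4], [1,5], [2,3], [2,4], [2,5], [3,4], [3,5], [4,5]
  2-simplices (10): [0,1,2], [0,1,3], [0,2,5], [0,3,4], [0,4,5], [1,2,4], [1,3,5], [1,4,5], [2,3,4], [2,3,5]

Hence C_0 ≅ Z^6, C_1 ≅ Z^15, C_2 ≅ Z^10.

∂_1: C_1 → C_0 is given by ∂[p,q] = [q] − [p]. For instance
  ∂[0,5] = [5] − [0].
The 6×15 boundary matrix has rank 5 and Smith normal form diag(1,1,1,1,1).

The boundary map ∂_2: C_2 → C_1 sends each 2-simplex [p,q,r] to [q,r] − [p,r] + [p,q]. For instance
  ∂[0,3,4] = [3,4] − [0,4] + [0,3],
  ∂[0,4,5] = [4,5] − [0,5] + [0,4].
The resulting 15×10 matrix has rank 10, and its Smith normal form has invariant factors (1,1,1,1,1,1,1,1,1,2).

From H_k ≅ ker(∂_k) / im(∂_{k+1}) we obtain:

  H_0: rank C_0 − rank ∂_1 = 6 − 5 = 1, and the invariant factors of ∂_1 are all 1, so H_0 = Z.
  H_1: rank ker ∂_1 − rank ∂_2 = (15 − 5) − 10 = 0, and ∂_2 has invariant factor 2 > 1, so H_1 = Z/2.
  H_2: rank ker ∂_2 − rank ∂_3 = (10 − 10) − 0 = 0, and there is no ∂_3, so H_2 = 0.

As a check, the Euler characteristic is 6 − 15 + 10 = 1, which agrees with 1 − 0 + 0 = 1.

H_0 ≅ Z,  H_1 ≅ Z/2,  H_2 = 0.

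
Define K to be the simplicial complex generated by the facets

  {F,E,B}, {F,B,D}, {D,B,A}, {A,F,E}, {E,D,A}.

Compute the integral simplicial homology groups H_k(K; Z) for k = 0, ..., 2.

Fix the vertex order A < B < D < E < F and write every simplex with vertices in increasing order. Then dim K = 2 and the simplices of K are:

  0-simplices (5): A, B, D, E, F
  1-simplices (10): AB, AD, AE, AF, BD, BE, BF, DE, DF, EF
  2-simplices (5): ABD, ADE, AEF, BDF, BEF

Hence C_0 ≅ Z^5, C_1 ≅ Z^10, C_2 ≅ Z^5.

∂_1: C_1 → C_0 sends each edge [p,q] (with p < q) to q − p. For instance
  ∂BF = F − B.
The 5×10 boundary matrix has rank 4 and Smith normal form diag(1,1,1,1).

∂_2: C_2 → C_1 sends each 2-simplex [p,q,r] to [q,r] − [p,r] + [p,q]. For instance
  ∂ABD = BD − AD + AB,
  ∂ADE = DE − AE + AD.
The 10×5 boundary matrix has rank 5 and Smith normal form diag(1,1,1,1,1).

Now H_k = ker ∂_k / im ∂_{k+1}, so:

  H_0: rank C_0 − rank ∂_1 = 5 − 4 = 1, and the invariant factors of ∂_1 are all 1, so H_0 = Z.
  H_1: rank ker ∂_1 − rank ∂_2 = (10 − 4) − 5 = 1, and the invariant factors of ∂_2 are all 1, so H_1 = Z.
  H_2: rank ker ∂_2 − rank ∂_3 = (5 − 5) − 0 = 0, and there is no ∂_3, so H_2 = 0.

(K is a triangulation of the Möbius band.)

H_0 ≅ Z,  H_1 ≅ Z,  H_2 = 0.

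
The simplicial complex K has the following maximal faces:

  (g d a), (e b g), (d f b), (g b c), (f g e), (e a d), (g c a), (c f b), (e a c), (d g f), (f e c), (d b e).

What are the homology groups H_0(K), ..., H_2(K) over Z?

K has 7 vertices, 18 edges, 12 triangles.
rank ∂_0 = 0, rank ∂_1 = 6 ⇒ b_0 = 7 − 0 − 6 = 1; all invariant factors of ∂_1 are 1 so no torsion. So H_0 ≅ Z.
rank ∂_1 = 6, rank ∂_2 = 12 ⇒ b_1 = 18 − 6 − 12 = 0; ∂_2 has invariant factor(s) [2] giving torsion. So H_1 ≅ Z/2.
rank ∂_2 = 12, rank ∂_3 = 0 ⇒ b_2 = 12 − 12 − 0 = 0. So H_2 ≅ 0.

H_0 = Z,  H_1 = Z/2,  H_2 = 0.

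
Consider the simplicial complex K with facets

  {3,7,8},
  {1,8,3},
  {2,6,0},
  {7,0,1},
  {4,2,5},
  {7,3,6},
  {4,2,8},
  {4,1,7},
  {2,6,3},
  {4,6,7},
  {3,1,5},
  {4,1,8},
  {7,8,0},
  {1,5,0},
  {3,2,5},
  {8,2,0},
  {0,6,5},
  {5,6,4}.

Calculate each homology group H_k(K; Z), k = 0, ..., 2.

H_0 = Z,  H_1 = Z ⊕ Z/2Z,  H_2 = 0.

K has 9 vertices, 27 edges, 18 triangles.
rank ∂_0 = 0, rank ∂_1 = 8 ⇒ b_0 = 9 − 0 − 8 = 1; all invariant factors of ∂_1 are 1 so no torsion. So H_0 = Z.
rank ∂_1 = 8, rank ∂_2 = 18 ⇒ b_1 = 27 − 8 − 18 = 1; ∂_2 has invariant factor(s) [2] giving torsion. So H_1 = Z ⊕ Z/2Z.
rank ∂_2 = 18, rank ∂_3 = 0 ⇒ b_2 = 18 − 18 − 0 = 0. So H_2 = 0.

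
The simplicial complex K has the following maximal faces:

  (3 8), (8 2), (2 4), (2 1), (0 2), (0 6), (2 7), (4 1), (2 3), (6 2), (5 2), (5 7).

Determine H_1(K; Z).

Fix the vertex order 0 < 1 < 2 < 3 < 4 < 5 < 6 < 7 < 8 and write every simplex with vertices in increasing order. Then dim K = 1 and the simplices of K are:

  0-simplices (9): [0], [1], [2], [3], [4], [5], [6], [7], [8]
  1-simplices (12): [0,2], [0,6], [1,2], [1,4], [2,3], [2,4], [2,5], [2,6], [2,7], [2,8], [3,8], [5,7]

giving chain groups C_0 ≅ Z^9, C_1 ≅ Z^12.

The boundary map ∂_1: C_1 → C_0 is given by ∂[p,q] = [q] − [p].
This gives a 9×12 integer matrix of rank 8; reducing to Smith normal form yields diagonal entries (1,1,1,1,1,1,1,1).

Computing H_k = (kernel of ∂_k) / (image of ∂_{k+1}):

  H_1: rank ker ∂_1 − rank ∂_2 = (12 − 8) − 0 = 4, and there is no ∂_2, so H_1 ≅ Z^4.

H_1 ≅ Z^4.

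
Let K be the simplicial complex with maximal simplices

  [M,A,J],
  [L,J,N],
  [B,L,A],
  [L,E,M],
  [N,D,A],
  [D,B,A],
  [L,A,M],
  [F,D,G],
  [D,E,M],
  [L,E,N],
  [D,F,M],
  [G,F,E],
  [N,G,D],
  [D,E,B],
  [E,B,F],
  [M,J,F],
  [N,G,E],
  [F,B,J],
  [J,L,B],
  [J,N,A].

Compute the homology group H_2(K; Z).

H_2 ≅ 0.

Fix the vertex order A < B < D < E < F < G < J < L < M < N and write every simplex with vertices in increasing order. Then dim K = 2 and the simplices of K are:

  0-simplices (10): A, B, D, E, F, G, J, L, M, N
  1-simplices (30): AB, AD, AJ, AL, AM, AN, BD, BE, BF, BJ, BL, DE, DF, DG, DM, DN, EF, EG, EL, EM, EN, FG, FJ, FM, GN, JL, JM, JN, LM, LN
  2-simplices (20): ABD, ABL, ADN, AJM, AJN, ALM, BDE, BEF, BFJ, BJL, DEM, DFG, DFM, DGN, EFG, EGN, ELM, ELN, FJM, JLN

giving chain groups C_0 ≅ Z^10, C_1 ≅ Z^30, C_2 ≅ Z^20.

Boundary ∂_1: C_1 → C_0 sends each edge [p,q] (with p < q) to q − p. For instance
  ∂EL = L − E.
The resulting 10×30 matrix has rank 9, and its Smith normal form has invariant factors (1,1,1,1,1,1,1,1,1).

Boundary ∂_2: C_2 → C_1 sends each 2-simplex [p,q,r] to [q,r] − [p,r] + [p,q]. For instance
  ∂DEM = EM − DM + DE,
  ∂ELN = LN − EN + EL.
As a 30×20 matrix over Z this has rank 20, with invariant factors (1,1,1,1,1,1,1,1,1,1,1,1,1,1,1,1,1,1,1,2).

From H_k ≅ ker(∂_k) / im(∂_{k+1}) we obtain:

  H_2: rank ker ∂_2 − rank ∂_3 = (20 − 20) − 0 = 0, and there is no ∂_3, so H_2 = 0.

(K is a triangulation of the Klein bottle.)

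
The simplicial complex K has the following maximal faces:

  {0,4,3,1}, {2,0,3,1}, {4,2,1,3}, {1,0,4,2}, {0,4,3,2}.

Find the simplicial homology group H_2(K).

H_2 = 0.

Order the vertices as 0 < 1 < 2 < 3 < 4. Listing each simplex with vertices in this order, K has dimension 3 with simplices:

  0-simplices (5): [0], [1], [2], [3], [4]
  1-simplices (10): [0,1], [0,2], [0,3], [0,4], [1,2], [1,3], [1,4], [2,3], [2,4], [3,4]
  2-simplices (10): [0,1,2], [0,1,3], [0,1,4], [0,2,3], [0,2,4], [0,3,4], [1,2,3], [1,2,4], [1,3,4], [2,3,4]
  3-simplices (5): [0,1,2,3], [0,1,2,4], [0,1,3,4], [0,2,3,4], [1,2,3,4]

so the chain groups are C_0 ≅ Z^5, C_1 ≅ Z^10, C_2 ≅ Z^10, C_3 ≅ Z^5.

∂_1: C_1 → C_0 maps an edge to its endpoints' difference, ∂[p,q] = q − p. For instance
  ∂[1,2] = [2] − [1].
The resulting 5×10 matrix has rank 4, and its Smith normal form has invariant factors (1,1,1,1).

Boundary ∂_2: C_2 → C_1 maps a triangle to the signed sum of its edges. For instance
  ∂[1,2,4] = [2,4] − [1,4] + [1,2],
  ∂[0,1,4] = [1,4] − [0,4] + [0,1].
This gives a 10×10 integer matrix of rank 6; reducing to Smith normal form yields diagonal entries (1,1,1,1,1,1).

The boundary map ∂_3: C_3 → C_2 sends each 3-simplex σ to the alternating sum Σ_i (−1)^i (σ with its i-th vertex removed). For instance
  ∂[0,1,3,4] = [1,3,4] − [0,3,4] + [0,1,4] − [0,1,3],
  ∂[0,1,2,4] = [1,2,4] − [0,2,4] + [0,1,4] − [0,1,2].
This gives a 10×5 integer matrix of rank 4; reducing to Smith normal form yields diagonal entries (1,1,1,1).

Reading off H_k = ker ∂_k / im ∂_{k+1}:

  H_2: rank ker ∂_2 − rank ∂_3 = (10 − 6) − 4 = 0, and the invariant factors of ∂_3 are all 1, so H_2 ≅ 0.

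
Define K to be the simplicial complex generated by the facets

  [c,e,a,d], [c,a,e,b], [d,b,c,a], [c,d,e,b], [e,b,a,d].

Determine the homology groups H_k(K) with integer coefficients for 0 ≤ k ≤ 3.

Fix the vertex order a < b < c < d < e and write every simplex with vertices in increasing order. Then dim K = 3 and the simplices of K are:

  0-simplices (5): a, b, c, d, e
  1-simplices (10): ab, ac, ad, ae, bc, bd, be, cd, ce, de
  2-simplices (10): abc, abd, abe, acd, ace, ade, bcd, bce, bde, cde
  3-simplices (5): abcd, abce, abde, acde, bcde

Hence C_0 ≅ Z^5, C_1 ≅ Z^10, C_2 ≅ Z^10, C_3 ≅ Z^5.

∂_1: C_1 → C_0 maps an edge to its endpoints' difference, ∂[p,q] = q − p. For instance
  ∂bd = d − b.
The 5×10 boundary matrix has rank 4 and Smith normal form diag(1,1,1,1).

Boundary ∂_2: C_2 → C_1 sends each 2-simplex [p,q,r] to [q,r] − [p,r] + [p,q]. For instance
  ∂ade = de − ae + ad,
  ∂bcd = cd − bd + bc.
The resulting 10×10 matrix has rank 6, and its Smith normal form has invariant factors (1,1,1,1,1,1).

∂_3: C_3 → C_2 sends each 3-simplex σ to the alternating sum Σ_i (−1)^i (σ with its i-th vertex removed). For instance
  ∂bcde = cde − bde + bce − bcd,
  ∂abde = bde − ade + abe − abd.
The resulting 10×5 matrix has rank 4, and its Smith normal form has invariant factors (1,1,1,1).

Reading off H_k = ker ∂_k / im ∂_{k+1}:

  H_0: rank C_0 − rank ∂_1 = 5 − 4 = 1, and the invariant factors of ∂_1 are all 1, so H_0 = Z.
  H_1: rank ker ∂_1 − rank ∂_2 = (10 − 4) − 6 = 0, and the invariant factors of ∂_2 are all 1, so H_1 = 0.
  H_2: rank ker ∂_2 − rank ∂_3 = (10 − 6) − 4 = 0, and the invariant factors of ∂_3 are all 1, so H_2 = 0.
  H_3: rank ker ∂_3 − rank ∂_4 = (5 − 4) − 0 = 1, and there is no ∂_4, so H_3 = Z.

H_0 ≅ Z,  H_1 = 0,  H_2 = 0,  H_3 ≅ Z.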